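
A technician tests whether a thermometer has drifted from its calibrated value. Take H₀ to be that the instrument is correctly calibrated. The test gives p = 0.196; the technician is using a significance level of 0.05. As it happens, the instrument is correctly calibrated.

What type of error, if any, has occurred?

Since p = 0.196 ≥ α = 0.05, H₀ is not rejected.
H₀ is true (actually the instrument is correctly calibrated).
The decision matches the true state — no error.

No error — this is a correct decision.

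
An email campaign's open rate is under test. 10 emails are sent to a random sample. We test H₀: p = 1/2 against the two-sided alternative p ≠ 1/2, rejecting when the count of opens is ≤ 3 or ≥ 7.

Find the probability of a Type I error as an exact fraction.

α = P(Y ≤ 3 or Y ≥ 7 | p = 1/2), Y ~ Binomial(10, 1/2).
By symmetry, α = 2·P(Y ≤ 3) = 2·(1 + 10 + 45 + 120)/1024 = 352/1024 = 11/32.

11/32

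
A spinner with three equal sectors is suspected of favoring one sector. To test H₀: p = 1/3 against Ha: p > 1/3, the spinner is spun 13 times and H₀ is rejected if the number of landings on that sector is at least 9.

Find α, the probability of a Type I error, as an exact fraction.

521/59049

Under H₀, K ~ Binomial(13, 1/3), and α = P(K ≥ 9).
Adding the binomial terms for j = 9 through 13 with p = 1/3 yields 521/59049.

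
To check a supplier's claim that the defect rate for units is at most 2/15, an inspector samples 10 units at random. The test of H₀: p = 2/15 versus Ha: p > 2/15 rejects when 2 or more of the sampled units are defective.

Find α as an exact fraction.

75567303772/192216796875

Under H₀, K ~ Binomial(10, 2/15); the Type I error rate is P(K ≥ 2).
Via the complement, α = 1 − Σ_{j=0}^{1} C(10,j)(2/15)^j(13/15)^{10-j} = 75567303772/192216796875.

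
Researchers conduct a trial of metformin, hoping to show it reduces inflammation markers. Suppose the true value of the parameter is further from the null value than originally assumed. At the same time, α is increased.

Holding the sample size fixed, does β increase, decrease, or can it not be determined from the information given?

It decreases.

The further the true parameter sits from the null value, the more of the Ha sampling distribution falls in the rejection region. Relaxing α lowers the evidence threshold; under Ha, outcomes that previously fell short now trigger rejection. Both changes push β in the same direction.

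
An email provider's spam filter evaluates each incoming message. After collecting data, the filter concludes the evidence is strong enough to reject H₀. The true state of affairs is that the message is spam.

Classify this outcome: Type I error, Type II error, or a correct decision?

No error — this is a correct decision.

The conventional null hypothesis here is that the message is legitimate (not spam).
The test rejected a false H₀ — the decision matches the true state.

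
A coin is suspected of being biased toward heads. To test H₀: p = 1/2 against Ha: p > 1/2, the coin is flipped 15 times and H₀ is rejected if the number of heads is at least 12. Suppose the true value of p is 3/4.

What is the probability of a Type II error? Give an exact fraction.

144609703/268435456

β = P(fail to reject H₀ | Ha true) = P(X ≤ 11 | p = 3/4), X ~ Binomial(15, 3/4).
Equivalently, β = 1 − P(X ≥ 12) = 144609703/268435456.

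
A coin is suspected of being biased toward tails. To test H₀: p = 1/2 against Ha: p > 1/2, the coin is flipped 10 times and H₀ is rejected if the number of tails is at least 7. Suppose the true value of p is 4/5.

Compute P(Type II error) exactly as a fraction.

β = P(fail to reject H₀ | Ha true) = P(K ≤ 6 | p = 4/5), K ~ Binomial(10, 4/5).
Equivalently, β = 1 − P(K ≥ 7) = 1180409/9765625.

1180409/9765625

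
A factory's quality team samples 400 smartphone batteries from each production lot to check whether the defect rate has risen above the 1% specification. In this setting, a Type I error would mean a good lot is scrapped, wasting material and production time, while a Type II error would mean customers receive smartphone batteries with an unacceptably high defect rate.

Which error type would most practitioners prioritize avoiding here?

Type II error

The Type II consequence (customers receive smartphone batteries with an unacceptably high defect rate) is more severe than the Type I consequence (a good lot is scrapped, wasting material and production time).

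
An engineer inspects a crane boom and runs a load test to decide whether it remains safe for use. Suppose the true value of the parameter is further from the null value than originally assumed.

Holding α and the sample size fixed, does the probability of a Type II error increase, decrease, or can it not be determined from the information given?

The further the true parameter sits from the null value, the more of the Ha sampling distribution falls in the rejection region.

It decreases.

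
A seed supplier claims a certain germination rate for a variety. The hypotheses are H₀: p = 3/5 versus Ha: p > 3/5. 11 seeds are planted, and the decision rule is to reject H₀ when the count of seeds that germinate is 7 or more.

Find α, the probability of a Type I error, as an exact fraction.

5202873/9765625

Under H₀, X ~ Binomial(11, 3/5), and α = P(X ≥ 7).
Summing C(11,j)(3/5)^j(2/5)^{11−j} for j = 7,…,11 gives 5202873/9765625.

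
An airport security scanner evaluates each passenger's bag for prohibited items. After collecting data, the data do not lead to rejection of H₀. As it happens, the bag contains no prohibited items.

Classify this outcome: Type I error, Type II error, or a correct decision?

The conventional null hypothesis here is that the bag contains no prohibited items.
The test retained a true H₀ — the decision matches the true state.

No error (correct decision).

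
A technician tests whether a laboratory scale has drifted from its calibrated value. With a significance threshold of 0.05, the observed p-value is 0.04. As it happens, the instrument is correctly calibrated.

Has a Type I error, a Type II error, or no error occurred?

Type I error

The conventional null hypothesis is that the instrument is correctly calibrated.
Since p = 0.04 < α = 0.05, H₀ is rejected.
H₀ is true (actually the instrument is correctly calibrated).
Rejecting a true H₀ is a Type I error.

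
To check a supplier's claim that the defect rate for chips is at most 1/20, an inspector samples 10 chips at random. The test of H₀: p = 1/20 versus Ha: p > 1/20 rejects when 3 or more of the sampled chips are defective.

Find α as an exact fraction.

Under H₀, K ~ Binomial(10, 1/20); the Type I error rate is P(K ≥ 3).
Via the complement, α = 1 − Σ_{j=0}^{2} C(10,j)(1/20)^j(19/20)^{10-j} = 29449106891/2560000000000.

29449106891/2560000000000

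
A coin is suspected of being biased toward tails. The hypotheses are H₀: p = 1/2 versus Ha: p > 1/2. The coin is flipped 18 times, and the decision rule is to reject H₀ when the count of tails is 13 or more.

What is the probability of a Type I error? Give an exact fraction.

1577/32768

The Type I error probability is α = P(S ≥ 13) computed under H₀, where S ~ Binomial(18, 1/2).
P(S ≥ 13) = [C(18,13) + C(18,14) + C(18,15) + C(18,16) + C(18,17) + C(18,18)] / 2^18 = (8568 + 3060 + 816 + 153 + 18 + 1) / 262144 = 12616/262144 = 1577/32768.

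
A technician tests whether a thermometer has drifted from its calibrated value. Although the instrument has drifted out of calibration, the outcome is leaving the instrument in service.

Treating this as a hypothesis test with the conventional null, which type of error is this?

The null hypothesis here is that the instrument is correctly calibrated.
'Leaving the instrument in service' corresponds to failing to reject H₀.
H₀ was not rejected but H₀ is false — a Type II error (false negative).

Type II error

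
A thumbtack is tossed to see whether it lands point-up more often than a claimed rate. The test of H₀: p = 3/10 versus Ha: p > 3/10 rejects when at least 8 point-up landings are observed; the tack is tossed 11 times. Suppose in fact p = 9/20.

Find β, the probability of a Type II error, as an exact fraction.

4807868226029/5120000000000

Under the alternative p = 9/20, K ~ Binomial(11, 9/20); β is the probability the test does not reject, P(K < 8).
Adding the binomial probabilities P(K=0)+…+P(K=7) at p = 9/20 gives 4807868226029/5120000000000.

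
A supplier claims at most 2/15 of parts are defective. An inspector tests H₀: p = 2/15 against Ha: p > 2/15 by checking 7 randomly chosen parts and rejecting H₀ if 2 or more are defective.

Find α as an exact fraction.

1501316/6328125

The significance level is the probability, assuming p = 2/15, of seeing 2 or more defectives in 7 draws.
α = 1 − P(X ≤ 1) = 1 − 4826809/6328125 = 1501316/6328125.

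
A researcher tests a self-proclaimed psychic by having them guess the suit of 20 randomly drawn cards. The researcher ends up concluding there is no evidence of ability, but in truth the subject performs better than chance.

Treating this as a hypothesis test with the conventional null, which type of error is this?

The null hypothesis here is that the subject is guessing at random (p = 1/4).
'Concluding there is no evidence of ability' corresponds to failing to reject H₀.
H₀ was not rejected but H₀ is false — a Type II error (false negative).

Type II error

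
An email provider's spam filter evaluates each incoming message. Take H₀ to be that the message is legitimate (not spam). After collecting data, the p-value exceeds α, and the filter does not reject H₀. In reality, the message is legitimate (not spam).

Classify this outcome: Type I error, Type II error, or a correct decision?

No error (correct decision).

The test retained a true H₀ — the decision matches the true state.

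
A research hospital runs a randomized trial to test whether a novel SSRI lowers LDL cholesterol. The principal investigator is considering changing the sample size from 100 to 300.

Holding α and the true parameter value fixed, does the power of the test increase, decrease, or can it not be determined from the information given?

It increases.

A larger sample reduces the standard error, pulling the sampling distribution under Ha further from the non-rejection region.
Since power = 1 − β and β decreases, power increases.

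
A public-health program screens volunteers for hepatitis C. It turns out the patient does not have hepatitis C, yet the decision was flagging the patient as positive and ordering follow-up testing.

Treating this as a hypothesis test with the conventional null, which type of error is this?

Type I error

The null hypothesis here is that the patient does not have hepatitis C.
'Flagging the patient as positive and ordering follow-up testing' corresponds to rejecting H₀.
H₀ was rejected but H₀ is true — a Type I error (false positive).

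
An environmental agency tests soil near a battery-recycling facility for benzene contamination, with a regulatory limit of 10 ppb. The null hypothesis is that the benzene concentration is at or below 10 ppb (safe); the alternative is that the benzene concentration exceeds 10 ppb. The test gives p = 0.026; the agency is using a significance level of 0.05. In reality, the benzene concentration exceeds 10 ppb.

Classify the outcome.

Since p = 0.026 < α = 0.05, H₀ is rejected.
H₀ is false (actually the benzene concentration exceeds 10 ppb).
The decision matches the true state — no error.

No error — this is a correct decision.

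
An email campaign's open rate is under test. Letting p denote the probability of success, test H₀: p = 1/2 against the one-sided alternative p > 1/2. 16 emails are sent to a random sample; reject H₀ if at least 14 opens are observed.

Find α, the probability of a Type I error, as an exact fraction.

137/65536

α = P(reject H₀ | H₀ true) = P(K ≥ 14 | p = 1/2), with K ~ Binomial(16, 1/2).
That's C(16,14) + C(16,15) + C(16,16) over 2^16, i.e. (120 + 16 + 1)/65536 = 137/65536.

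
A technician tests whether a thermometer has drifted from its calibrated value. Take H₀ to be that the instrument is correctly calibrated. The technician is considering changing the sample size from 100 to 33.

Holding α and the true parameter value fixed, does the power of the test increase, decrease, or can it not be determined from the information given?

Reducing n widens both sampling distributions, so the test has less ability to distinguish Ha from H₀.
Since power = 1 − β and β increases, power decreases.

It decreases.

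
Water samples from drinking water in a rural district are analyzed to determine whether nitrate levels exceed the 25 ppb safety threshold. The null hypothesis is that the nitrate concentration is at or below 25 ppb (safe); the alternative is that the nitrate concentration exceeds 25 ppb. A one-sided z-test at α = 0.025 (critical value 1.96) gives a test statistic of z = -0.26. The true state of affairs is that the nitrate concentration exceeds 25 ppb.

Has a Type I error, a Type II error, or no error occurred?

Type II error

Since z = -0.26 ≤ z* = 1.96, H₀ is not rejected.
H₀ is false (actually the nitrate concentration exceeds 25 ppb).
Failing to reject a false H₀ is a Type II error.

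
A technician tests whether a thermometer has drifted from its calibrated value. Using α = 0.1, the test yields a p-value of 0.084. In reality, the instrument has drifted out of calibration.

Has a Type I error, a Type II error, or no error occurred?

The conventional null hypothesis is that the instrument is correctly calibrated.
Since p = 0.084 < α = 0.1, H₀ is rejected.
H₀ is false (actually the instrument has drifted out of calibration).
The decision matches the true state — no error.

No error (correct decision).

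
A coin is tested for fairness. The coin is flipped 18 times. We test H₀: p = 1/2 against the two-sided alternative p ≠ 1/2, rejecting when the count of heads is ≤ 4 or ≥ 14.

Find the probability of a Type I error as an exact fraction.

253/8192

The significance level is the null-hypothesis probability of the rejection region {≤4} ∪ {≥14}.
By symmetry, α = 2·P(X ≤ 4) = 2·(1 + 18 + 153 + 816 + 3060)/262144 = 8096/262144 = 253/8192.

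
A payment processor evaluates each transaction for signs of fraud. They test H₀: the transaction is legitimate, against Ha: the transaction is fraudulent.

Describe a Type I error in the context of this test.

A Type I error is rejecting H₀ when H₀ is true.
Here that means blocking the transaction and freezing the card when actually the transaction is legitimate.

A Type I error would mean concluding that the transaction is fraudulent when in fact the transaction is legitimate.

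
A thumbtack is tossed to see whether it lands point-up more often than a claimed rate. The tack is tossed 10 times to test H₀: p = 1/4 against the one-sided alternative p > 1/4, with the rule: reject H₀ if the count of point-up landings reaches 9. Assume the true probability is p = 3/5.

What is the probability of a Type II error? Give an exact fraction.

A Type II error is failing to reject when Ha holds: with p = 3/5, β = P(X ≤ 8).
Summing C(10,j)·(3/5)^j·(2/5)^{10-j} for j = 0..8 gives 9312916/9765625.

9312916/9765625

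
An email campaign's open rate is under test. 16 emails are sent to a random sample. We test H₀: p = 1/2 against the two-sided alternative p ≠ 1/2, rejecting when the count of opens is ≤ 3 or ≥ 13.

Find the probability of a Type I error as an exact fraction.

The significance level is the null-hypothesis probability of the rejection region {≤3} ∪ {≥13}.
By symmetry, α = 2·P(Y ≤ 3) = 2·(1 + 16 + 120 + 560)/65536 = 1394/65536 = 697/32768.

697/32768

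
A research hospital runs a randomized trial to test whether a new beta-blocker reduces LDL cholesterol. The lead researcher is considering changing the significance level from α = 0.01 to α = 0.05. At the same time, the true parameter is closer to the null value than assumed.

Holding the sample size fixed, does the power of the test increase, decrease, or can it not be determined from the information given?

Cannot be determined from the information given.

The first change alone would make β decrease; the second alone would make β increase. Which effect dominates depends on the magnitudes, which are not given.
Since power = 1 − β, the effect on power is likewise indeterminate.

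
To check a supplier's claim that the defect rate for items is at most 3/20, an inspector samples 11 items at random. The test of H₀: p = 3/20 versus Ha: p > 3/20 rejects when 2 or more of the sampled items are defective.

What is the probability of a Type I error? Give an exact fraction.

α = P(reject H₀ | H₀ true) = P(S ≥ 2 | p = 3/20), S ~ Binomial(11, 3/20).
Via the complement, α = 1 − Σ_{j=0}^{1} C(11,j)(3/20)^j(17/20)^{11-j} = 2080006099551/4096000000000.

2080006099551/4096000000000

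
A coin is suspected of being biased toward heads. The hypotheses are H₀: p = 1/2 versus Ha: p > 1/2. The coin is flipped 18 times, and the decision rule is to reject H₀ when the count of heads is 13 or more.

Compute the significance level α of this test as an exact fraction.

1577/32768

The Type I error probability is α = P(Y ≥ 13) computed under H₀, where Y ~ Binomial(18, 1/2).
P(Y ≥ 13) = [C(18,13) + C(18,14) + C(18,15) + C(18,16) + C(18,17) + C(18,18)] / 2^18 = (8568 + 3060 + 816 + 153 + 18 + 1) / 262144 = 12616/262144 = 1577/32768.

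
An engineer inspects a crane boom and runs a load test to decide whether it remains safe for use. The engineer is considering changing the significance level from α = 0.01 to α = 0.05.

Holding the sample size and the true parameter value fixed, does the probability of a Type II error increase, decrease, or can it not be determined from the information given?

Relaxing α lowers the evidence threshold; under Ha, outcomes that previously fell short now trigger rejection.

It decreases.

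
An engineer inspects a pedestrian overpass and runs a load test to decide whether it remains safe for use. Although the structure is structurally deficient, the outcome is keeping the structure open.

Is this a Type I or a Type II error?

The null hypothesis here is that the structure meets the required load capacity (safe).
'Keeping the structure open' corresponds to failing to reject H₀.
H₀ was not rejected but H₀ is false — a Type II error (false negative).

Type II error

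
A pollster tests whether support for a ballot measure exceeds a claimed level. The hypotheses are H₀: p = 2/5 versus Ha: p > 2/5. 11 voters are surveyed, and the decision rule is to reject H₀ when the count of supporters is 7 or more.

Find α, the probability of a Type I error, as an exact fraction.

The Type I error probability is α = P(K ≥ 7) computed under H₀, where K ~ Binomial(11, 2/5).
P(K ≥ 7) = Σ_{j=7}^{11} C(11,j)·(2/5)^j·(3/5)^{11-j} = 194048/1953125.

194048/1953125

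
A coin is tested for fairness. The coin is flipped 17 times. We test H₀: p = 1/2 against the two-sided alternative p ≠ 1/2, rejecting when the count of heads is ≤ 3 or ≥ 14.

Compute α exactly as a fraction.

α = P(Y ≤ 3 or Y ≥ 14 | p = 1/2), Y ~ Binomial(17, 1/2).
By symmetry, α = 2·P(Y ≤ 3) = 2·(1 + 17 + 136 + 680)/131072 = 1668/131072 = 417/32768.

417/32768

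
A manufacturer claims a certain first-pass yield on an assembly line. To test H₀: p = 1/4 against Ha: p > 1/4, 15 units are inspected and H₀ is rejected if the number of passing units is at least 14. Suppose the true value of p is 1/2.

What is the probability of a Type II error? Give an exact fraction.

A Type II error is failing to reject when Ha holds: with p = 1/2, β = P(X ≤ 13).
Adding the binomial probabilities P(X=0)+…+P(X=13) at p = 1/2 gives 2047/2048.

2047/2048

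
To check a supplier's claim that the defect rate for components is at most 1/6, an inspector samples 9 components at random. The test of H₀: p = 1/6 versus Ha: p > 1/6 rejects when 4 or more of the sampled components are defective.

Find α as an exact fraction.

241973/5038848

α = P(reject H₀ | H₀ true) = P(K ≥ 4 | p = 1/6), K ~ Binomial(9, 1/6).
Via the complement, α = 1 − Σ_{j=0}^{3} C(9,j)(1/6)^j(5/6)^{9-j} = 241973/5038848.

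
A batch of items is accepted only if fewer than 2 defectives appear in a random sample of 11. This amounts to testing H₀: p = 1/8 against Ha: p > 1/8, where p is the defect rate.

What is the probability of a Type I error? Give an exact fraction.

1752690055/4294967296

α = P(reject H₀ | H₀ true) = P(S ≥ 2 | p = 1/8), S ~ Binomial(11, 1/8).
α = 1 − P(S ≤ 1) = 1 − 2542277241/4294967296 = 1752690055/4294967296.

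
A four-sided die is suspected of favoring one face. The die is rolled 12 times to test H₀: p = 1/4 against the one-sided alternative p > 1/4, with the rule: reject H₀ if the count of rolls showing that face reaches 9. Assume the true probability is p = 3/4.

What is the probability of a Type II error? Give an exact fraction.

5892517/16777216

Under the alternative p = 3/4, S ~ Binomial(12, 3/4); β is the probability the test does not reject, P(S < 9).
Adding the binomial probabilities P(S=0)+…+P(S=8) at p = 3/4 gives 5892517/16777216.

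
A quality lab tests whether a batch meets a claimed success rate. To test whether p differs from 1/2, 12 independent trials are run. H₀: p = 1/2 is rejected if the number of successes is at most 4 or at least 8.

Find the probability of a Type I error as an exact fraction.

397/1024

Under H₀, K ~ Binomial(12, 1/2); α is the probability of landing in either tail, P(K ≤ 4) + P(K ≥ 8).
The two tails are symmetric, so α = 2·(1 + 12 + 66 + 220 + 495)/2^12 = 1588/4096 = 397/1024.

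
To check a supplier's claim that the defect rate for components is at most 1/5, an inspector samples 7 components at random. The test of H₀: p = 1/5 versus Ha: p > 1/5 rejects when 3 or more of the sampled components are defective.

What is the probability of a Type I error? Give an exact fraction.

2313/15625

The significance level is the probability, assuming p = 1/5, of seeing 3 or more defectives in 7 draws.
Computing the lower-tail complement: 1 − 13312/15625 = 2313/15625.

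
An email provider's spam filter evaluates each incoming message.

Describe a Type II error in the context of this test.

A Type II error would mean concluding that the message is legitimate (not spam) (or at least failing to establish that the message is spam) when in fact the message is spam.

With the conventional null hypothesis that the message is legitimate (not spam):
A Type II error is failing to reject H₀ when H₀ is false.
Here that means delivering the message to the inbox when actually the message is spam.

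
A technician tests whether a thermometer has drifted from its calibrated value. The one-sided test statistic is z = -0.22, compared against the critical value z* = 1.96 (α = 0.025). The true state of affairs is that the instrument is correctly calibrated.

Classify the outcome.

The conventional null hypothesis is that the instrument is correctly calibrated.
Since z = -0.22 ≤ z* = 1.96, H₀ is not rejected.
H₀ is true (actually the instrument is correctly calibrated).
The decision matches the true state — no error.

No error (correct decision).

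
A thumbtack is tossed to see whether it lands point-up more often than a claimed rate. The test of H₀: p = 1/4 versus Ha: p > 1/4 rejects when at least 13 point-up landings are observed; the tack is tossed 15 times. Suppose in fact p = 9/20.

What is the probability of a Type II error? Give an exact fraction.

A Type II error is failing to reject when Ha holds: with p = 9/20, β = P(X ≤ 12).
Equivalently, β = 1 − P(X ≥ 13) = 32731725032763916841/32768000000000000000.

32731725032763916841/32768000000000000000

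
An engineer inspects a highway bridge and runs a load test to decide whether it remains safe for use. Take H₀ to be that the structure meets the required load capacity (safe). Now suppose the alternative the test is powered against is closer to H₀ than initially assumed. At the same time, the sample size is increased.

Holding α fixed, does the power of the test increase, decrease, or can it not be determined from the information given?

Cannot be determined from the information given.

The first change alone would make β increase; the second alone would make β decrease. Which effect dominates depends on the magnitudes, which are not given.
Since power = 1 − β, the effect on power is likewise indeterminate.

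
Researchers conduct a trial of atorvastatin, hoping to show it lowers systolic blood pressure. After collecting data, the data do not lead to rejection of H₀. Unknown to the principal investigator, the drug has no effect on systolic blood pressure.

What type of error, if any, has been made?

The conventional null hypothesis here is that the drug has no effect on systolic blood pressure.
The test retained a true H₀ — the decision matches the true state.

No error — this is a correct decision.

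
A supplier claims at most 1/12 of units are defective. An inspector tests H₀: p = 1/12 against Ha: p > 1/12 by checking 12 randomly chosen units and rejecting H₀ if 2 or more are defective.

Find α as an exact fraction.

α = P(reject H₀ | H₀ true) = P(X ≥ 2 | p = 1/12), X ~ Binomial(12, 1/12).
Computing the lower-tail complement: 1 − 6562168424053/8916100448256 = 2353932024203/8916100448256.

2353932024203/8916100448256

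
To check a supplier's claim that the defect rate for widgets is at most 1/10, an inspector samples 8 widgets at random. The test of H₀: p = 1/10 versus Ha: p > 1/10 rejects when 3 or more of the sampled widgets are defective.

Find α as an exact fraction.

Under H₀, S ~ Binomial(8, 1/10); the Type I error rate is P(S ≥ 3).
α = 1 − P(S ≤ 2) = 1 − 96190821/100000000 = 3809179/100000000.

3809179/100000000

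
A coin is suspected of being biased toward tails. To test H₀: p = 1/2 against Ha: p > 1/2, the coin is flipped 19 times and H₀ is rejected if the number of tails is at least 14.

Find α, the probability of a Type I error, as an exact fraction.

2083/65536

The Type I error probability is α = P(Y ≥ 14) computed under H₀, where Y ~ Binomial(19, 1/2).
That's C(19,14) + C(19,15) + C(19,16) + C(19,17) + C(19,18) + C(19,19) over 2^19, i.e. (11628 + 3876 + 969 + 171 + 19 + 1)/524288 = 16664/524288 = 2083/65536.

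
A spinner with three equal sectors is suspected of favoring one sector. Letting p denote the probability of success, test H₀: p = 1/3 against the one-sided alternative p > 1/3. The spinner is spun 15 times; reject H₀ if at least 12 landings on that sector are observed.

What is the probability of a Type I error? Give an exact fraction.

The Type I error probability is α = P(S ≥ 12) computed under H₀, where S ~ Binomial(15, 1/3).
P(S ≥ 12) = Σ_{j=12}^{15} C(15,j)·(1/3)^j·(2/3)^{15-j} = 4091/14348907.

4091/14348907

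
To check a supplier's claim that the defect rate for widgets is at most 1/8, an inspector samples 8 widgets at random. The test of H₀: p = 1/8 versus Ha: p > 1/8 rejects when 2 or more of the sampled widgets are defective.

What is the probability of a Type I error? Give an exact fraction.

Under H₀, X ~ Binomial(8, 1/8); the Type I error rate is P(X ≥ 2).
α = 1 − P(X ≤ 1) = 1 − 12353145/16777216 = 4424071/16777216.

4424071/16777216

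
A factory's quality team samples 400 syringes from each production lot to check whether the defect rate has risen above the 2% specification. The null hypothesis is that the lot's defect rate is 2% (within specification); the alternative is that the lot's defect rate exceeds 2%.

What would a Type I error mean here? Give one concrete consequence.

A Type I error is rejecting H₀ when H₀ is true.
Here that means rejecting the lot and scrapping or reworking it when actually the lot's defect rate is 2% (within specification).

A Type I error would mean concluding that the lot's defect rate exceeds 2% when in fact the lot's defect rate is 2% (within specification). Consequence: a good lot is scrapped, wasting material and production time.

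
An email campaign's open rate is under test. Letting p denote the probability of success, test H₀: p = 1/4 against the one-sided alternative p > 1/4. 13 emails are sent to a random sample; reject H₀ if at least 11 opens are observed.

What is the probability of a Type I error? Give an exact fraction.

Under H₀, X ~ Binomial(13, 1/4), and α = P(X ≥ 11).
Summing C(13,j)(1/4)^j(3/4)^{13−j} for j = 11,…,13 gives 371/33554432.

371/33554432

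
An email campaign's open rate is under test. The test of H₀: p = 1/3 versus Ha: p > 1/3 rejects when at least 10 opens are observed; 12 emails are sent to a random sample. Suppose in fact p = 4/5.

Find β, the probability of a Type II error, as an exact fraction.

A Type II error is failing to reject when Ha holds: with p = 4/5, β = P(S ≤ 9).
Summing C(12,j)·(4/5)^j·(1/5)^{12-j} for j = 0..9 gives 21565149/48828125.

21565149/48828125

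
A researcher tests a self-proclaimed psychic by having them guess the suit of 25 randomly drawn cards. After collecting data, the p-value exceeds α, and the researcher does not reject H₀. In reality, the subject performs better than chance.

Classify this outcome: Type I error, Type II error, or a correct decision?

The conventional null hypothesis here is that the subject is guessing at random (p = 1/4).
H₀ was not rejected, but H₀ is actually false.
Failing to reject a false null hypothesis is a Type II error (false negative).

Type II error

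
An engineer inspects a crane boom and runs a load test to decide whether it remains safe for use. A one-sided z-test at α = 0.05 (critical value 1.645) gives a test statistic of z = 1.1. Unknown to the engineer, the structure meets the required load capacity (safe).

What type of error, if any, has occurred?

The conventional null hypothesis is that the structure meets the required load capacity (safe).
Since z = 1.1 ≤ z* = 1.645, H₀ is not rejected.
H₀ is true (actually the structure meets the required load capacity (safe)).
The decision matches the true state — no error.

No error (correct decision).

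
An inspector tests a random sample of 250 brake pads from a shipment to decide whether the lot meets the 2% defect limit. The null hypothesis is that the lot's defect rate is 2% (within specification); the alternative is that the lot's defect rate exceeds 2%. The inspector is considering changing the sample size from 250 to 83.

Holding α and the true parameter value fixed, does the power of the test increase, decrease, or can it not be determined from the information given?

A smaller sample increases the standard error, so the sampling distributions under H₀ and Ha overlap more.
Since power = 1 − β and β increases, power decreases.

It decreases.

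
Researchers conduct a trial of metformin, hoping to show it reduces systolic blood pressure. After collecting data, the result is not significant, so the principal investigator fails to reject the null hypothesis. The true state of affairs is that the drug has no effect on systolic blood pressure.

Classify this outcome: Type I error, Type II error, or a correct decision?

The conventional null hypothesis here is that the drug has no effect on systolic blood pressure.
The test retained a true H₀ — the decision matches the true state.

No error — this is a correct decision.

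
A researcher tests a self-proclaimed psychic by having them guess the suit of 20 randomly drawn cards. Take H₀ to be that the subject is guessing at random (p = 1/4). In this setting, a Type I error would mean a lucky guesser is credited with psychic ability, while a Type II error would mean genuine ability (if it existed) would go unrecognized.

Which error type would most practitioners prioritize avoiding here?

The Type I consequence (a lucky guesser is credited with psychic ability) is more severe than the Type II consequence (genuine ability (if it existed) would go unrecognized).

Type I error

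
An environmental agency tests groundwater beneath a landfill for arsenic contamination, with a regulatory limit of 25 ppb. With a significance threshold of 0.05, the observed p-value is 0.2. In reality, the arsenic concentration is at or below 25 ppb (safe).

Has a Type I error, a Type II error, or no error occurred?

No error (correct decision).

The conventional null hypothesis is that the arsenic concentration is at or below 25 ppb (safe).
Since p = 0.2 ≥ α = 0.05, H₀ is not rejected.
H₀ is true (actually the arsenic concentration is at or below 25 ppb (safe)).
The decision matches the true state — no error.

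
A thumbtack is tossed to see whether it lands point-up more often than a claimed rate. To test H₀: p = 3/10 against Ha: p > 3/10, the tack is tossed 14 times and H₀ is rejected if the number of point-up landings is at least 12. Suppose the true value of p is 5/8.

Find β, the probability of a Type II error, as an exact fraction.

β = P(fail to reject H₀ | Ha true) = P(Y ≤ 11 | p = 5/8), Y ~ Binomial(14, 5/8).
Summing C(14,j)·(5/8)^j·(3/8)^{14-j} for j = 0..11 gives 2070361146177/2199023255552.

2070361146177/2199023255552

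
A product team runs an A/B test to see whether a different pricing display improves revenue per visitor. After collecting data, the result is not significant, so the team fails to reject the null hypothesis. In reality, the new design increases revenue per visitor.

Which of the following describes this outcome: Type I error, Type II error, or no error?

The conventional null hypothesis here is that the new design has no effect on revenue per visitor.
H₀ was not rejected, but H₀ is actually false.
Failing to reject a false null hypothesis is a Type II error (false negative).

Type II error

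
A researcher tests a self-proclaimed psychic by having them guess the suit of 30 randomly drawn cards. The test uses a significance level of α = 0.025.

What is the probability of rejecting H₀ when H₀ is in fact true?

The significance level α is, by definition, the probability of a Type I error — P(reject H₀ | H₀ true).

0.025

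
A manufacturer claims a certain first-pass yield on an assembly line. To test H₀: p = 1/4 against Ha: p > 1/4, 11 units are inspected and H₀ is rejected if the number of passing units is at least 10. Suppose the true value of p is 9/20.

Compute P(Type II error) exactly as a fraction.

20434671802787/20480000000000

β = P(fail to reject H₀ | Ha true) = P(X ≤ 9 | p = 9/20), X ~ Binomial(11, 9/20).
Summing C(11,j)·(9/20)^j·(11/20)^{11-j} for j = 0..9 gives 20434671802787/20480000000000.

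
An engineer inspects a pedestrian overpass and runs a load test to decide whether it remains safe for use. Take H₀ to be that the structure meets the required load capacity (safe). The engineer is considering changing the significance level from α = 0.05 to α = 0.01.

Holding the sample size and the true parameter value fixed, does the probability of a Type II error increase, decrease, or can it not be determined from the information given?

A smaller α moves the rejection region further into the tail. With the alternative true, more outcomes now fall outside the rejection region, so failing to reject becomes more likely.

It increases.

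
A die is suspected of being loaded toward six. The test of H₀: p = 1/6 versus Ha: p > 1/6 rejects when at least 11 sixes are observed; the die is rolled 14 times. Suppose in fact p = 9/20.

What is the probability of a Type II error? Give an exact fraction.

β = P(fail to reject H₀ | Ha true) = P(K ≤ 10 | p = 9/20), K ~ Binomial(14, 9/20).
Summing C(14,j)·(9/20)^j·(11/20)^{14-j} for j = 0..10 gives 809836111480091663/819200000000000000.

809836111480091663/819200000000000000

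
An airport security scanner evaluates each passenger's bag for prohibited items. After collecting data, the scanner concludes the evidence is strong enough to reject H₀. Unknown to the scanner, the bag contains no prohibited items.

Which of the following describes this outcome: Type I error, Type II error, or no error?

Type I error

The conventional null hypothesis here is that the bag contains no prohibited items.
H₀ was rejected, but H₀ is actually true.
Rejecting a true null hypothesis is a Type I error (false positive).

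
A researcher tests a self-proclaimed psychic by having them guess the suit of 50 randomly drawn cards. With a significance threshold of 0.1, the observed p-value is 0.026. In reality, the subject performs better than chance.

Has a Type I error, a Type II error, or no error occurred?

The conventional null hypothesis is that the subject is guessing at random (p = 1/4).
Since p = 0.026 < α = 0.1, H₀ is rejected.
H₀ is false (actually the subject performs better than chance).
The decision matches the true state — no error.

No error — this is a correct decision.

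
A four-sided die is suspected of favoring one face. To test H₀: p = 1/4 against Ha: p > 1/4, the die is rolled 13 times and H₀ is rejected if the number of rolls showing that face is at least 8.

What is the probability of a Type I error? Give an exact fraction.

Under H₀, X ~ Binomial(13, 1/4), and α = P(X ≥ 8).
Summing C(13,j)(1/4)^j(3/4)^{13−j} for j = 8,…,13 gives 23695/4194304.

23695/4194304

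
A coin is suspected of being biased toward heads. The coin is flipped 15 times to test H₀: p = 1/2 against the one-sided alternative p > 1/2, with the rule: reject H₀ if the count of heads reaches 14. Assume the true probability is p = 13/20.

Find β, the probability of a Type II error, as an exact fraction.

16151694793243741949/16384000000000000000

β = P(fail to reject H₀ | Ha true) = P(Y ≤ 13 | p = 13/20), Y ~ Binomial(15, 13/20).
Equivalently, β = 1 − P(Y ≥ 14) = 16151694793243741949/16384000000000000000.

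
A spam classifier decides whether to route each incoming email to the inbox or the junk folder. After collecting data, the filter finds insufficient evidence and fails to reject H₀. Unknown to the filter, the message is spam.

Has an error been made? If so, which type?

The conventional null hypothesis here is that the message is legitimate (not spam).
H₀ was not rejected, but H₀ is actually false.
Failing to reject a false null hypothesis is a Type II error (false negative).

Type II error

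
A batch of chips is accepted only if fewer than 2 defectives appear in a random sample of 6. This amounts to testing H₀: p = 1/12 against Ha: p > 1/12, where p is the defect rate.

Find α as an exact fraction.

248117/2985984

α = P(reject H₀ | H₀ true) = P(S ≥ 2 | p = 1/12), S ~ Binomial(6, 1/12).
α = 1 − P(S ≤ 1) = 1 − 2737867/2985984 = 248117/2985984.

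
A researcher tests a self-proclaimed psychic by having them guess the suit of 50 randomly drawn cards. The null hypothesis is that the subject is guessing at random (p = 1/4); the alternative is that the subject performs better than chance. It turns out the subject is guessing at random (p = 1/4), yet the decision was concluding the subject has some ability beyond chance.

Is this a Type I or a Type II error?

'Concluding the subject has some ability beyond chance' corresponds to rejecting H₀.
H₀ was rejected but H₀ is true — a Type I error (false positive).

Type I error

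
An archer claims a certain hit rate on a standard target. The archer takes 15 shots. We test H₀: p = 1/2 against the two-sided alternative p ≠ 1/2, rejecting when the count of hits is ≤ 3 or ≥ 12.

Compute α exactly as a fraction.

Under H₀, Y ~ Binomial(15, 1/2); α is the probability of landing in either tail, P(Y ≤ 3) + P(Y ≥ 12).
The two tails are symmetric, so α = 2·(1 + 15 + 105 + 455)/2^15 = 1152/32768 = 9/256.

9/256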